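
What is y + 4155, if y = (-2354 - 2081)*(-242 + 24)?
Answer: 970985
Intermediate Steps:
y = 966830 (y = -4435*(-218) = 966830)
y + 4155 = 966830 + 4155 = 970985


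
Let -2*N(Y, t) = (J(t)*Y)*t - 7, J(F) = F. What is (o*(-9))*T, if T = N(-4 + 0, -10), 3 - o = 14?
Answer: 40293/2 ≈ 20147.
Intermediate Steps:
o = -11 (o = 3 - 1*14 = 3 - 14 = -11)
N(Y, t) = 7/2 - Y*t²/2 (N(Y, t) = -((t*Y)*t - 7)/2 = -((Y*t)*t - 7)/2 = -(Y*t² - 7)/2 = -(-7 + Y*t²)/2 = 7/2 - Y*t²/2)
T = 407/2 (T = 7/2 - ½*(-4 + 0)*(-10)² = 7/2 - ½*(-4)*100 = 7/2 + 200 = 407/2 ≈ 203.50)
(o*(-9))*T = -11*(-9)*(407/2) = 99*(407/2) = 40293/2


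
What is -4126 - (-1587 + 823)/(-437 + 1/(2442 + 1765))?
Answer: -3794345928/919229 ≈ -4127.8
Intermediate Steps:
-4126 - (-1587 + 823)/(-437 + 1/(2442 + 1765)) = -4126 - (-764)/(-437 + 1/4207) = -4126 - (-764)/(-1838458/4207) = -4126 - (-764)*(-4207)/1838458 = -4126 - 1*1607074/919229 = -4126 - 1607074/919229 = -3794345928/919229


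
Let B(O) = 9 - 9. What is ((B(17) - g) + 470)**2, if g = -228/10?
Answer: 6071296/25 ≈ 2.4285e+5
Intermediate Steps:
g = -114/5 (g = -228/10 = -19*6/5 = -114/5 ≈ -22.800)
B(O) = 0
((B(17) - g) + 470)**2 = ((0 - 1*(-114/5)) + 470)**2 = ((0 + 114/5) + 470)**2 = (114/5 + 470)**2 = (2464/5)**2 = 6071296/25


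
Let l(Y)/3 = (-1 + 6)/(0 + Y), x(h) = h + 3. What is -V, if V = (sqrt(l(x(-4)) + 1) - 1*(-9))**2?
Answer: -(9 + I*sqrt(14))**2 ≈ -67.0 - 67.35*I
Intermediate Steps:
x(h) = 3 + h
l(Y) = 15/Y (l(Y) = 3*((-1 + 6)/(0 + Y)) = 3*(5/Y) = 15/Y)
V = (9 + I*sqrt(14))**2 (V = (sqrt(15/(3 - 4) + 1) - 1*(-9))**2 = (sqrt(15/(-1) + 1) + 9)**2 = (sqrt(15*(-1) + 1) + 9)**2 = (sqrt(-15 + 1) + 9)**2 = (sqrt(-14) + 9)**2 = (I*sqrt(14) + 9)**2 = (9 + I*sqrt(14))**2 ≈ 67.0 + 67.35*I)
-V = -(9 + I*sqrt(14))**2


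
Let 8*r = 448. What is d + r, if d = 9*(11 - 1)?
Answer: 146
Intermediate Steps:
r = 56 (r = (⅛)*448 = 56)
d = 90 (d = 9*10 = 90)
d + r = 90 + 56 = 146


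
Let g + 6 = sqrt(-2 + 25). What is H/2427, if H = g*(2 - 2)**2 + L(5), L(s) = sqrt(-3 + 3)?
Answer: 0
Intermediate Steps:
L(s) = 0 (L(s) = sqrt(0) = 0)
g = -6 + sqrt(23) (g = -6 + sqrt(-2 + 25) = -6 + sqrt(23) ≈ -1.2042)
H = 0 (H = (-6 + sqrt(23))*(2 - 2)**2 + 0 = (-6 + sqrt(23))*0**2 + 0 = (-6 + sqrt(23))*0 + 0 = 0 + 0 = 0)
H/2427 = 0/2427 = 0*(1/2427) = 0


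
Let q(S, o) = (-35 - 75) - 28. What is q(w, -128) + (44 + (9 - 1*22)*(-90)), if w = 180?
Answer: 1076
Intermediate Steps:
q(S, o) = -138 (q(S, o) = -110 - 28 = -138)
q(w, -128) + (44 + (9 - 1*22)*(-90)) = -138 + (44 + (9 - 1*22)*(-90)) = -138 + (44 + (9 - 22)*(-90)) = -138 + (44 - 13*(-90)) = -138 + (44 + 1170) = -138 + 1214 = 1076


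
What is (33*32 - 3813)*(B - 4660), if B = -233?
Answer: 13490001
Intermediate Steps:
(33*32 - 3813)*(B - 4660) = (33*32 - 3813)*(-233 - 4660) = (1056 - 3813)*(-4893) = -2757*(-4893) = 13490001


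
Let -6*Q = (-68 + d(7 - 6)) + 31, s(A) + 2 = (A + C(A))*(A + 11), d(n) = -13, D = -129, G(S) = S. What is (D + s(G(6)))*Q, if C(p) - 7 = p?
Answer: 1600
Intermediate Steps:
C(p) = 7 + p
s(A) = -2 + (7 + 2*A)*(11 + A) (s(A) = -2 + (A + (7 + A))*(A + 11) = -2 + (7 + 2*A)*(11 + A))
Q = 25/3 (Q = -((-68 - 13) + 31)/6 = -(-81 + 31)/6 = -⅙*(-50) = 25/3 ≈ 8.3333)
(D + s(G(6)))*Q = (-129 + (75 + 2*6² + 29*6))*(25/3) = (-129 + (75 + 2*36 + 174))*(25/3) = (-129 + (75 + 72 + 174))*(25/3) = (-129 + 321)*(25/3) = 192*(25/3) = 1600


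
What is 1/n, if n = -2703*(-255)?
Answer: 1/689265 ≈ 1.4508e-6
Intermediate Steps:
n = 689265
1/n = 1/689265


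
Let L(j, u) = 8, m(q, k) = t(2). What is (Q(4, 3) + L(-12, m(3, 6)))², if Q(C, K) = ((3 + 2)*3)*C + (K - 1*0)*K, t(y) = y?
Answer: 5929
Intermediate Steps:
m(q, k) = 2
Q(C, K) = K² + 15*C (Q(C, K) = (5*3)*C + (K + 0)*K = 15*C + K*K = 15*C + K² = K² + 15*C)
(Q(4, 3) + L(-12, m(3, 6)))² = ((3² + 15*4) + 8)² = ((9 + 60) + 8)² = (69 + 8)² = 77² = 5929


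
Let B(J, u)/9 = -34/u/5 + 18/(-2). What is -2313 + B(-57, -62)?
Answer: -370917/155 ≈ -2393.0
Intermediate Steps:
B(J, u) = -81 - 306/(5*u) (B(J, u) = 9*(-34/u/5 + 18/(-2)) = 9*(-34/u*(1/5) + 18*(-1/2)) = 9*(-34/(5*u) - 9) = 9*(-9 - 34/(5*u)) = -81 - 306/(5*u))
-2313 + B(-57, -62) = -2313 + (-81 - 306/5/(-62)) = -2313 + (-81 - 306/5*(-1/62)) = -2313 + (-81 + 153/155) = -2313 - 12402/155 = -370917/155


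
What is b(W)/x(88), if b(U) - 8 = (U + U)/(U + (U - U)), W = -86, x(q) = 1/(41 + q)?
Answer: 1290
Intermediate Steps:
b(U) = 10 (b(U) = 8 + (U + U)/(U + (U - U)) = 8 + (2*U)/(U + 0) = 8 + (2*U)/U = 8 + 2 = 10)
b(W)/x(88) = 10/(1/(41 + 88)) = 10/(1/129) = 10*129 = 1290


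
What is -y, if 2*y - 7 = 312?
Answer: -319/2 ≈ -159.50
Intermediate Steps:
y = 319/2 (y = 7/2 + (½)*312 = 7/2 + 156 = 319/2 ≈ 159.50)
-y = -1*319/2 = -319/2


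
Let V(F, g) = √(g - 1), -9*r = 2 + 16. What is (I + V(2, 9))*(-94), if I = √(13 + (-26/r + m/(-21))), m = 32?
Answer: -188*√2 - 94*√10794/21 ≈ -730.92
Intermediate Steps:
r = -2 (r = -(2 + 16)/9 = -⅑*18 = -2)
V(F, g) = √(-1 + g)
I = √10794/21 (I = √(13 + (-26/(-2) + 32/(-21))) = √(13 + (-26*(-½) + 32*(-1/21))) = √(13 + (13 - 32/21)) = √(13 + 241/21) = √(514/21) = √10794/21 ≈ 4.9473)
(I + V(2, 9))*(-94) = (√10794/21 + √(-1 + 9))*(-94) = (√10794/21 + √8)*(-94) = (√10794/21 + 2*√2)*(-94) = (2*√2 + √10794/21)*(-94) = -188*√2 - 94*√10794/21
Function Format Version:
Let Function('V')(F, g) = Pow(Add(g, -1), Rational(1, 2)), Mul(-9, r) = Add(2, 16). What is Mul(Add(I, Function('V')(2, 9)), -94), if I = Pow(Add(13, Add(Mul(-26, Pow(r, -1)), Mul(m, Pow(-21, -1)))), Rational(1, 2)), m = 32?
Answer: Add(Mul(-188, Pow(2, Rational(1, 2))), Mul(Rational(-94, 21), Pow(10794, Rational(1, 2)))) ≈ -730.92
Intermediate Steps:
r = -2 (r = Mul(Rational(-1, 9), Add(2, 16)) = Mul(Rational(-1, 9), 18) = -2)
Function('V')(F, g) = Pow(Add(-1, g), Rational(1, 2))
I = Mul(Rational(1, 21), Pow(10794, Rational(1, 2))) (I = Pow(Add(13, Add(Mul(-26, Pow(-2, -1)), Mul(32, Pow(-21, -1)))), Rational(1, 2)) = Pow(Add(13, Add(Mul(-26, Rational(-1, 2)), Mul(32, Rational(-1, 21)))), Rational(1, 2)) = Pow(Add(13, Add(13, Rational(-32, 21))), Rational(1, 2)) = Pow(Add(13, Rational(241, 21)), Rational(1, 2)) = Pow(Rational(514, 21), Rational(1, 2)) = Mul(Rational(1, 21), Pow(10794, Rational(1, 2))) ≈ 4.9473)
Mul(Add(I, Function('V')(2, 9)), -94) = Mul(Add(Mul(Rational(1, 21), Pow(10794, Rational(1, 2))), Pow(Add(-1, 9), Rational(1, 2))), -94) = Mul(Add(Mul(Rational(1, 21), Pow(10794, Rational(1, 2))), Pow(8, Rational(1, 2))), -94) = Mul(Add(Mul(Rational(1, 21), Pow(10794, Rational(1, 2))), Mul(2, Pow(2, Rational(1, 2)))), -94) = Mul(Add(Mul(2, Pow(2, Rational(1, 2))), Mul(Rational(1, 21), Pow(10794, Rational(1, 2)))), -94) = Add(Mul(-188, Pow(2, Rational(1, 2))), Mul(Rational(-94, 21), Pow(10794, Rational(1, 2))))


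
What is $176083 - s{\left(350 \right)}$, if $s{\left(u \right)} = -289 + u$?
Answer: $176022$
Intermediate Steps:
$176083 - s{\left(350 \right)} = 176083 - \left(-289 + 350\right) = 176083 - 61 = 176022$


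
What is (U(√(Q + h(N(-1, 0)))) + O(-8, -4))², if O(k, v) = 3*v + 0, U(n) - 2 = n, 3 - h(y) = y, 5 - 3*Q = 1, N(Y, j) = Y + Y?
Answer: (30 - √57)²/9 ≈ 56.001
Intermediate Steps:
N(Y, j) = 2*Y
Q = 4/3 (Q = 5/3 - ⅓*1 = 5/3 - ⅓ = 4/3 ≈ 1.3333)
h(y) = 3 - y
U(n) = 2 + n
O(k, v) = 3*v
(U(√(Q + h(N(-1, 0)))) + O(-8, -4))² = ((2 + √(4/3 + (3 - 2*(-1)))) + 3*(-4))² = ((2 + √(4/3 + (3 - 1*(-2)))) - 12)² = ((2 + √(4/3 + (3 + 2))) - 12)² = ((2 + √(4/3 + 5)) - 12)² = ((2 + √(19/3)) - 12)² = ((2 + √57/3) - 12)² = (-10 + √57/3)²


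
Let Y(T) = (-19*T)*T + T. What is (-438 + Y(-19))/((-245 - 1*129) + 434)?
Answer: -1829/15 ≈ -121.93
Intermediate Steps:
Y(T) = T - 19*T**2 (Y(T) = -19*T**2 + T = T - 19*T**2)
(-438 + Y(-19))/((-245 - 1*129) + 434) = (-438 - 19*(1 - 19*(-19)))/((-245 - 1*129) + 434) = (-438 - 19*(1 + 361))/((-245 - 129) + 434) = (-438 - 19*362)/(-374 + 434) = (-438 - 6878)/60 = -7316*1/60 = -1829/15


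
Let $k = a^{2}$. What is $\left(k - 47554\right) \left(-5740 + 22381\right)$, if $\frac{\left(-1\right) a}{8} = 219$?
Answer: $50288269950$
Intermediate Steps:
$a = -1752$ ($a = \left(-8\right) 219 = -1752$)
$k = 3069504$ ($k = \left(-1752\right)^{2} = 3069504$)
$\left(k - 47554\right) \left(-5740 + 22381\right) = \left(3069504 - 47554\right) \left(-5740 + 22381\right) = 3021950 \cdot 16641 = 50288269950$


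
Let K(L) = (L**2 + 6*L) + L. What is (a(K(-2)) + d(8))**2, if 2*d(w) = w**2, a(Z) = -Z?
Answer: 1764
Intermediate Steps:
K(L) = L**2 + 7*L
d(w) = w**2/2
(a(K(-2)) + d(8))**2 = (-(-2)*(7 - 2) + (1/2)*8**2)**2 = (-(-2)*5 + (1/2)*64)**2 = (-1*(-10) + 32)**2 = (10 + 32)**2 = 42**2 = 1764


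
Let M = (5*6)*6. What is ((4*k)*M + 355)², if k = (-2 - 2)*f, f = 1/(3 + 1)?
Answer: 133225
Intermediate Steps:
f = ¼ (f = 1/4 = ¼ ≈ 0.25000)
M = 180 (M = 30*6 = 180)
k = -1 (k = (-2 - 2)*(¼) = -4*¼ = -1)
((4*k)*M + 355)² = ((4*(-1))*180 + 355)² = (-4*180 + 355)² = (-720 + 355)² = (-365)² = 133225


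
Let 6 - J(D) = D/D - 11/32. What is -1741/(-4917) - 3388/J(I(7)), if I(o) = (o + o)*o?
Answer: -177594587/280269 ≈ -633.66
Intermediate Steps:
I(o) = 2*o**2 (I(o) = (2*o)*o = 2*o**2)
J(D) = 171/32 (J(D) = 6 - (D/D - 11/32) = 6 - (1 - 11*1/32) = 6 - (1 - 11/32) = 6 - 1*21/32 = 6 - 21/32 = 171/32)
-1741/(-4917) - 3388/J(I(7)) = -1741/(-4917) - 3388/171/32 = -1741*(-1/4917) - 3388*32/171 = 1741/4917 - 108416/171 = -177594587/280269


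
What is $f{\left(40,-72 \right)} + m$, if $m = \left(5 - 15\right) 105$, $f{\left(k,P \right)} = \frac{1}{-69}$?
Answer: $- \frac{72451}{69} \approx -1050.0$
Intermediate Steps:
$f{\left(k,P \right)} = - \frac{1}{69}$
$m = -1050$ ($m = \left(-10\right) 105 = -1050$)
$f{\left(40,-72 \right)} + m = - \frac{1}{69} - 1050 = - \frac{72451}{69}$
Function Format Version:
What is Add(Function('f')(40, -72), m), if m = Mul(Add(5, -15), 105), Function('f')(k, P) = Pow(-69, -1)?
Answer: Rational(-72451, 69) ≈ -1050.0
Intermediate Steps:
Function('f')(k, P) = Rational(-1, 69)
m = -1050 (m = Mul(-10, 105) = -1050)
Add(Function('f')(40, -72), m) = Add(Rational(-1, 69), -1050) = Rational(-72451, 69)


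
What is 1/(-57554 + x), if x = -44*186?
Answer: -1/65738 ≈ -1.5212e-5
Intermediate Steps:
x = -8184
1/(-57554 + x) = 1/(-57554 - 8184) = 1/(-65738) = -1/65738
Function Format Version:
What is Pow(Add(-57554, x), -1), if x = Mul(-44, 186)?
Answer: Rational(-1, 65738) ≈ -1.5212e-5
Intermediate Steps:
x = -8184
Pow(Add(-57554, x), -1) = Pow(Add(-57554, -8184), -1) = Pow(-65738, -1) = Rational(-1, 65738)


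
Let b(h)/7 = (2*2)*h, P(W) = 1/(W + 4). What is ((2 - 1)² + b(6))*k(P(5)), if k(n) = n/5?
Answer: 169/45 ≈ 3.7556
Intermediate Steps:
P(W) = 1/(4 + W)
k(n) = n/5 (k(n) = n*(⅕) = n/5)
b(h) = 28*h (b(h) = 7*((2*2)*h) = 7*(4*h) = 28*h)
((2 - 1)² + b(6))*k(P(5)) = ((2 - 1)² + 28*6)*(1/(5*(4 + 5))) = (1² + 168)*((⅕)/9) = (1 + 168)*((⅕)*(⅑)) = 169*(1/45) = 169/45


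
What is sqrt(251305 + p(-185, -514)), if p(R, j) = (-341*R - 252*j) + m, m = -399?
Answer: sqrt(443519) ≈ 665.97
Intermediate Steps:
p(R, j) = -399 - 341*R - 252*j (p(R, j) = (-341*R - 252*j) - 399 = -399 - 341*R - 252*j)
sqrt(251305 + p(-185, -514)) = sqrt(251305 + (-399 - 341*(-185) - 252*(-514))) = sqrt(251305 + (-399 + 63085 + 129528)) = sqrt(251305 + 192214) = sqrt(443519)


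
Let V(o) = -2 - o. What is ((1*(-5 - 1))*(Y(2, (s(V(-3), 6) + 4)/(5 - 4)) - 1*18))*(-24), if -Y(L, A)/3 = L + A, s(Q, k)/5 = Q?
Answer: -7344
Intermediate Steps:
s(Q, k) = 5*Q
Y(L, A) = -3*A - 3*L (Y(L, A) = -3*(L + A) = -3*(A + L) = -3*A - 3*L)
((1*(-5 - 1))*(Y(2, (s(V(-3), 6) + 4)/(5 - 4)) - 1*18))*(-24) = ((1*(-5 - 1))*((-3*(5*(-2 - 1*(-3)) + 4)/(5 - 4) - 3*2) - 1*18))*(-24) = ((1*(-6))*((-3*(5*(-2 + 3) + 4)/1 - 6) - 18))*(-24) = -6*((-3*(5*1 + 4) - 6) - 18)*(-24) = -6*((-3*(5 + 4) - 6) - 18)*(-24) = -6*((-27 - 6) - 18)*(-24) = -6*(-33 - 18)*(-24) = -6*(-51)*(-24) = 306*(-24) = -7344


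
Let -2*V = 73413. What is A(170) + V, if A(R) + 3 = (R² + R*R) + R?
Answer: 42521/2 ≈ 21261.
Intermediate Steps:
A(R) = -3 + R + 2*R² (A(R) = -3 + ((R² + R*R) + R) = -3 + ((R² + R²) + R) = -3 + (2*R² + R) = -3 + (R + 2*R²) = -3 + R + 2*R²)
V = -73413/2 (V = -½*73413 = -73413/2 ≈ -36707.)
A(170) + V = (-3 + 170 + 2*170²) - 73413/2 = (-3 + 170 + 2*28900) - 73413/2 = (-3 + 170 + 57800) - 73413/2 = 57967 - 73413/2 = 42521/2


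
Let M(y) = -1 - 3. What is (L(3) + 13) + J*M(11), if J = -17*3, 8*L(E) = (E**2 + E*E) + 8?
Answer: 881/4 ≈ 220.25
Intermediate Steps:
M(y) = -4
L(E) = 1 + E**2/4 (L(E) = ((E**2 + E*E) + 8)/8 = ((E**2 + E**2) + 8)/8 = (2*E**2 + 8)/8 = (8 + 2*E**2)/8 = 1 + E**2/4)
J = -51
(L(3) + 13) + J*M(11) = ((1 + (1/4)*3**2) + 13) - 51*(-4) = ((1 + (1/4)*9) + 13) + 204 = ((1 + 9/4) + 13) + 204 = (13/4 + 13) + 204 = 65/4 + 204 = 881/4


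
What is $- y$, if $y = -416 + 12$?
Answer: $404$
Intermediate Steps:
$y = -404$
$- y = \left(-1\right) \left(-404\right) = 404$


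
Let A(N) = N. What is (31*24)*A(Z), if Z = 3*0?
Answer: 0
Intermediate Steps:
Z = 0
(31*24)*A(Z) = (31*24)*0 = 744*0 = 0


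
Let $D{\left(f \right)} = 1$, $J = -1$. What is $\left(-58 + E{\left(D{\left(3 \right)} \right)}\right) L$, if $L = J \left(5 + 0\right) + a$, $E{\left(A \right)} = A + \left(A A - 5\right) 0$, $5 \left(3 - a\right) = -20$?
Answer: $-114$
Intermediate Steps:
$a = 7$ ($a = 3 - -4 = 3 + 4 = 7$)
$E{\left(A \right)} = A$ ($E{\left(A \right)} = A + \left(A^{2} - 5\right) 0 = A + \left(-5 + A^{2}\right) 0 = A + 0 = A$)
$L = 2$ ($L = - (5 + 0) + 7 = \left(-1\right) 5 + 7 = -5 + 7 = 2$)
$\left(-58 + E{\left(D{\left(3 \right)} \right)}\right) L = \left(-58 + 1\right) 2 = \left(-57\right) 2 = -114$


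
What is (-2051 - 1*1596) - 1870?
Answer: -5517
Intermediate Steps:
(-2051 - 1*1596) - 1870 = (-2051 - 1596) - 1870 = -3647 - 1870 = -5517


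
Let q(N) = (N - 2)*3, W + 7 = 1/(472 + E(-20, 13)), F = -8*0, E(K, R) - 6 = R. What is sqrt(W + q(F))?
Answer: I*sqrt(3133562)/491 ≈ 3.6053*I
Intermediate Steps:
E(K, R) = 6 + R
F = 0
W = -3436/491 (W = -7 + 1/(472 + (6 + 13)) = -7 + 1/(472 + 19) = -7 + 1/491 = -3436/491 ≈ -6.9980)
q(N) = -6 + 3*N (q(N) = (-2 + N)*3 = -6 + 3*N)
sqrt(W + q(F)) = sqrt(-3436/491 + (-6 + 3*0)) = sqrt(-3436/491 + (-6 + 0)) = sqrt(-3436/491 - 6) = sqrt(-6382/491) = I*sqrt(3133562)/491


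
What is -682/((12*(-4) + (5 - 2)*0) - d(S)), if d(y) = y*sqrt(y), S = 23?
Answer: -32736/9863 + 15686*sqrt(23)/9863 ≈ 4.3082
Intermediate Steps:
d(y) = y**(3/2)
-682/((12*(-4) + (5 - 2)*0) - d(S)) = -682/((12*(-4) + (5 - 2)*0) - 23**(3/2)) = -682/((-48 + 3*0) - 23*sqrt(23)) = -682/((-48 + 0) - 23*sqrt(23)) = -682/(-48 - 23*sqrt(23))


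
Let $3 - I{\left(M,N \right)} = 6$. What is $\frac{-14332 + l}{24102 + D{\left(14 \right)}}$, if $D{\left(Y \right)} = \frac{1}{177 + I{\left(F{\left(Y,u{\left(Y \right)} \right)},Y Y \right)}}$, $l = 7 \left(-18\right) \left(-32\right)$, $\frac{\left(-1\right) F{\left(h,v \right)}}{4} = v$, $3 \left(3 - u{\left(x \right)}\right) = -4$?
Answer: $- \frac{1792200}{4193749} \approx -0.42735$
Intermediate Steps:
$u{\left(x \right)} = \frac{13}{3}$ ($u{\left(x \right)} = 3 - - \frac{4}{3} = 3 + \frac{4}{3} = \frac{13}{3}$)
$F{\left(h,v \right)} = - 4 v$
$l = 4032$ ($l = \left(-126\right) \left(-32\right) = 4032$)
$I{\left(M,N \right)} = -3$ ($I{\left(M,N \right)} = 3 - 6 = -3$)
$D{\left(Y \right)} = \frac{1}{174}$ ($D{\left(Y \right)} = \frac{1}{177 - 3} = \frac{1}{174}$)
$\frac{-14332 + l}{24102 + D{\left(14 \right)}} = \frac{-14332 + 4032}{24102 + \frac{1}{174}} = - \frac{10300}{\frac{4193749}{174}} = \left(-10300\right) \frac{174}{4193749} = - \frac{1792200}{4193749}$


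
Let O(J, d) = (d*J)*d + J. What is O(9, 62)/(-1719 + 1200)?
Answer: -11535/173 ≈ -66.676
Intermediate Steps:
O(J, d) = J + J*d² (O(J, d) = (J*d)*d + J = J*d² + J = J + J*d²)
O(9, 62)/(-1719 + 1200) = (9*(1 + 62²))/(-1719 + 1200) = (9*(1 + 3844))/(-519) = (9*3845)*(-1/519) = 34605*(-1/519) = -11535/173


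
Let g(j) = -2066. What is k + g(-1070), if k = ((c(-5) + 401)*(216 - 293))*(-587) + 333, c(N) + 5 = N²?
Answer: 19027046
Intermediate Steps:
c(N) = -5 + N²
k = 19029112 (k = (((-5 + (-5)²) + 401)*(216 - 293))*(-587) + 333 = (((-5 + 25) + 401)*(-77))*(-587) + 333 = ((20 + 401)*(-77))*(-587) + 333 = (421*(-77))*(-587) + 333 = -32417*(-587) + 333 = 19028779 + 333 = 19029112)
k + g(-1070) = 19029112 - 2066 = 19027046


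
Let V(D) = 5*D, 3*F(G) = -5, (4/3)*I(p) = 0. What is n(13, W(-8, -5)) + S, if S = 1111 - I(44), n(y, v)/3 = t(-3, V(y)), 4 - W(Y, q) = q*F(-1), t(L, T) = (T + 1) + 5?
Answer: 1324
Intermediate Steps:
I(p) = 0 (I(p) = (3/4)*0 = 0)
F(G) = -5/3 (F(G) = (1/3)*(-5) = -5/3)
t(L, T) = 6 + T (t(L, T) = (1 + T) + 5 = 6 + T)
W(Y, q) = 4 + 5*q/3 (W(Y, q) = 4 - q*(-5)/3 = 4 - (-5)*q/3 = 4 + 5*q/3)
n(y, v) = 18 + 15*y (n(y, v) = 3*(6 + 5*y) = 18 + 15*y)
S = 1111 (S = 1111 - 1*0 = 1111 + 0 = 1111)
n(13, W(-8, -5)) + S = (18 + 15*13) + 1111 = (18 + 195) + 1111 = 213 + 1111 = 1324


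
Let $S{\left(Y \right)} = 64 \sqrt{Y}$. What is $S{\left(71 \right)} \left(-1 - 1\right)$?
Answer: $- 128 \sqrt{71} \approx -1078.5$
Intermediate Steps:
$S{\left(71 \right)} \left(-1 - 1\right) = 64 \sqrt{71} \left(-1 - 1\right) = 64 \sqrt{71} \left(-2\right) = - 128 \sqrt{71}$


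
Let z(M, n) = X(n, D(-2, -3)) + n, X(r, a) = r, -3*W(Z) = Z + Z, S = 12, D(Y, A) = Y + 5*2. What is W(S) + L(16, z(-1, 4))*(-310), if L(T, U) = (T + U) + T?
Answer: -12408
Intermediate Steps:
D(Y, A) = 10 + Y (D(Y, A) = Y + 10 = 10 + Y)
W(Z) = -2*Z/3 (W(Z) = -(Z + Z)/3 = -2*Z/3)
z(M, n) = 2*n (z(M, n) = n + n = 2*n)
L(T, U) = U + 2*T
W(S) + L(16, z(-1, 4))*(-310) = -⅔*12 + (2*4 + 2*16)*(-310) = -8 + (8 + 32)*(-310) = -8 + 40*(-310) = -8 - 12400 = -12408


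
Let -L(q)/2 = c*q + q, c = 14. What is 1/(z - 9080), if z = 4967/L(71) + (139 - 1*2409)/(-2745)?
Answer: -389790/3539879821 ≈ -0.00011011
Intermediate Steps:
L(q) = -30*q (L(q) = -2*(14*q + q) = -30*q)
z = -586621/389790 (z = 4967/((-30*71)) + (139 - 1*2409)/(-2745) = 4967/(-2130) + (139 - 2409)*(-1/2745) = 4967*(-1/2130) - 2270*(-1/2745) = -4967/2130 + 454/549 = -586621/389790 ≈ -1.5050)
1/(z - 9080) = 1/(-586621/389790 - 9080) = 1/(-3539879821/389790) = -389790/3539879821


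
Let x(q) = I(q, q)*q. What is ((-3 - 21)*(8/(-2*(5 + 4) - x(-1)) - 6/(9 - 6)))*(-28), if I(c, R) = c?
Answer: -30912/19 ≈ -1626.9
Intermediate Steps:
x(q) = q² (x(q) = q*q = q²)
((-3 - 21)*(8/(-2*(5 + 4) - x(-1)) - 6/(9 - 6)))*(-28) = ((-3 - 21)*(8/(-2*(5 + 4) - 1*(-1)²) - 6/(9 - 6)))*(-28) = -24*(8/(-2*9 - 1*1) - 6/3)*(-28) = -24*(8/(-18 - 1) - 6*⅓)*(-28) = -24*(8/(-19) - 2)*(-28) = -24*(8*(-1/19) - 2)*(-28) = -24*(-8/19 - 2)*(-28) = -24*(-46/19)*(-28) = (1104/19)*(-28) = -30912/19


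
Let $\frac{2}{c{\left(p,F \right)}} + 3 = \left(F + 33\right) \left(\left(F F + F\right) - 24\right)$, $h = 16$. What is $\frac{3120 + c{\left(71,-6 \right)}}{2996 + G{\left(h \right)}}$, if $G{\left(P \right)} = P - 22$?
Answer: $\frac{248041}{237705} \approx 1.0435$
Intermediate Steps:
$G{\left(P \right)} = -22 + P$
$c{\left(p,F \right)} = \frac{2}{-3 + \left(33 + F\right) \left(-24 + F + F^{2}\right)}$ ($c{\left(p,F \right)} = \frac{2}{-3 + \left(F + 33\right) \left(\left(F F + F\right) - 24\right)} = \frac{2}{-3 + \left(33 + F\right) \left(\left(F^{2} + F\right) - 24\right)} = \frac{2}{-3 + \left(33 + F\right) \left(\left(F + F^{2}\right) - 24\right)} = \frac{2}{-3 + \left(33 + F\right) \left(-24 + F + F^{2}\right)}$)
$\frac{3120 + c{\left(71,-6 \right)}}{2996 + G{\left(h \right)}} = \frac{3120 + \frac{2}{-795 + \left(-6\right)^{3} + 9 \left(-6\right) + 34 \left(-6\right)^{2}}}{2996 + \left(-22 + 16\right)} = \frac{3120 + \frac{2}{-795 - 216 - 54 + 34 \cdot 36}}{2996 - 6} = \frac{3120 + \frac{2}{-795 - 216 - 54 + 1224}}{2990} = \left(3120 + \frac{2}{159}\right) \frac{1}{2990} = \frac{496082}{159} \cdot \frac{1}{2990} = \frac{248041}{237705}$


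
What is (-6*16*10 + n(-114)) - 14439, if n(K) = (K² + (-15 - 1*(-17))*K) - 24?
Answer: -2655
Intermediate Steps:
n(K) = -24 + K² + 2*K (n(K) = (K² + (-15 + 17)*K) - 24 = (K² + 2*K) - 24 = -24 + K² + 2*K)
(-6*16*10 + n(-114)) - 14439 = (-6*16*10 + (-24 + (-114)² + 2*(-114))) - 14439 = (-96*10 + (-24 + 12996 - 228)) - 14439 = (-960 + 12744) - 14439 = 11784 - 14439 = -2655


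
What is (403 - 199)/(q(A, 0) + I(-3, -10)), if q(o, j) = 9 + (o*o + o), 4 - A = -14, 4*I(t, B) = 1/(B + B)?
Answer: 16320/28079 ≈ 0.58122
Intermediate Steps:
I(t, B) = 1/(8*B) (I(t, B) = 1/(4*(B + B)) = 1/(4*((2*B))) = (1/(2*B))/4 = 1/(8*B))
A = 18 (A = 4 - 1*(-14) = 4 + 14 = 18)
q(o, j) = 9 + o + o² (q(o, j) = 9 + (o² + o) = 9 + (o + o²) = 9 + o + o²)
(403 - 199)/(q(A, 0) + I(-3, -10)) = (403 - 199)/((9 + 18 + 18²) + (⅛)/(-10)) = 204/((9 + 18 + 324) + (⅛)*(-⅒)) = 204/(351 - 1/80) = 204/(28079/80) = 204*(80/28079) = 16320/28079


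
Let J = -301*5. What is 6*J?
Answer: -9030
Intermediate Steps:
J = -1505
6*J = 6*(-1505) = -9030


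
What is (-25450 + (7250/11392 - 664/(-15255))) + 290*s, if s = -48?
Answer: -3420897856081/86892480 ≈ -39369.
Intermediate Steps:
(-25450 + (7250/11392 - 664/(-15255))) + 290*s = (-25450 + (7250/11392 - 664/(-15255))) + 290*(-48) = (-25450 + (7250*(1/11392) - 664*(-1/15255))) - 13920 = (-25450 + (3625/5696 + 664/15255)) - 13920 = (-25450 + 59081519/86892480) - 13920 = -2211354534481/86892480 - 13920 = -3420897856081/86892480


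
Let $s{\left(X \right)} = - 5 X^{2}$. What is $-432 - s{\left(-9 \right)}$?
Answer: $-27$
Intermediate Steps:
$-432 - s{\left(-9 \right)} = -432 - - 5 \left(-9\right)^{2} = -432 - \left(-5\right) 81 = -432 - -405 = -432 + 405 = -27$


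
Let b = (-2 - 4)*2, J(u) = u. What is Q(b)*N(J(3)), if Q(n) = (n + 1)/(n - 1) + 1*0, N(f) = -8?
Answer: -88/13 ≈ -6.7692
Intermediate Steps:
b = -12 (b = -6*2 = -12)
Q(n) = (1 + n)/(-1 + n) (Q(n) = (1 + n)/(-1 + n) + 0 = (1 + n)/(-1 + n))
Q(b)*N(J(3)) = ((1 - 12)/(-1 - 12))*(-8) = (-11/(-13))*(-8) = -1/13*(-11)*(-8) = (11/13)*(-8) = -88/13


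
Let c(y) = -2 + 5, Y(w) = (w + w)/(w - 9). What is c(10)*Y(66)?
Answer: 132/19 ≈ 6.9474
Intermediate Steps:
Y(w) = 2*w/(-9 + w) (Y(w) = (2*w)/(-9 + w) = 2*w/(-9 + w))
c(y) = 3
c(10)*Y(66) = 3*(2*66/(-9 + 66)) = 3*(2*66/57) = 3*(2*66*(1/57)) = 3*(44/19) = 132/19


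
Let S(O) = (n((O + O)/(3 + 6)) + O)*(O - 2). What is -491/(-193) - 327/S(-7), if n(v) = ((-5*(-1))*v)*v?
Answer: 770782/79709 ≈ 9.6700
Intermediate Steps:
n(v) = 5*v² (n(v) = (5*v)*v = 5*v²)
S(O) = (-2 + O)*(O + 20*O²/81) (S(O) = (5*((O + O)/(3 + 6))² + O)*(O - 2) = (5*((2*O)/9)² + O)*(-2 + O) = (5*((2*O)*(⅑))² + O)*(-2 + O) = (5*(2*O/9)² + O)*(-2 + O) = (5*(4*O²/81) + O)*(-2 + O) = (20*O²/81 + O)*(-2 + O) = (O + 20*O²/81)*(-2 + O) = (-2 + O)*(O + 20*O²/81))
-491/(-193) - 327/S(-7) = -491/(-193) - 327*(-81/(7*(-162 + 20*(-7)² + 41*(-7)))) = -491*(-1/193) - 327*(-81/(7*(-162 + 20*49 - 287))) = 491/193 - 327*(-81/(7*(-162 + 980 - 287))) = 491/193 - 327/((1/81)*(-7)*531) = 491/193 - 327/(-413/9) = 491/193 - 327*(-9/413) = 491/193 + 2943/413 = 770782/79709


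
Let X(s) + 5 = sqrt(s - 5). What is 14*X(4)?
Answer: -70 + 14*I ≈ -70.0 + 14.0*I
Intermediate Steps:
X(s) = -5 + sqrt(-5 + s) (X(s) = -5 + sqrt(s - 5) = -5 + sqrt(-5 + s))
14*X(4) = 14*(-5 + sqrt(-5 + 4)) = 14*(-5 + sqrt(-1)) = 14*(-5 + I) = -70 + 14*I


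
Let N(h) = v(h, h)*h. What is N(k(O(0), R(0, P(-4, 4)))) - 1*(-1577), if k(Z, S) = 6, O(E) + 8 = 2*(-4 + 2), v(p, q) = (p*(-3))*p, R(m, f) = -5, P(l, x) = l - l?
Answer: 929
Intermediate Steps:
P(l, x) = 0
v(p, q) = -3*p² (v(p, q) = (-3*p)*p = -3*p²)
O(E) = -12 (O(E) = -8 + 2*(-4 + 2) = -8 + 2*(-2) = -8 - 4 = -12)
N(h) = -3*h³ (N(h) = (-3*h²)*h = -3*h³)
N(k(O(0), R(0, P(-4, 4)))) - 1*(-1577) = -3*6³ - 1*(-1577) = -3*216 + 1577 = -648 + 1577 = 929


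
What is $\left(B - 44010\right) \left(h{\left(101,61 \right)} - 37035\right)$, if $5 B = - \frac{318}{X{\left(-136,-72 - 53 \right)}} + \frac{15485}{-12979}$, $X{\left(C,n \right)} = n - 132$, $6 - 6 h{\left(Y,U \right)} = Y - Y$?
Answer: $\frac{27182929797445082}{16678015} \approx 1.6299 \cdot 10^{9}$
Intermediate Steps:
$h{\left(Y,U \right)} = 1$ ($h{\left(Y,U \right)} = 1 - \frac{Y - Y}{6} = 1 - 0 = 1 + 0 = 1$)
$X{\left(C,n \right)} = -132 + n$
$B = \frac{147677}{16678015}$ ($B = \frac{- \frac{318}{-132 - 125} + \frac{15485}{-12979}}{5} = \frac{- \frac{318}{-132 - 125} + 15485 \left(- \frac{1}{12979}\right)}{5} = \frac{- \frac{318}{-132 - 125} - \frac{15485}{12979}}{5} = \frac{- \frac{318}{-257} - \frac{15485}{12979}}{5} = \frac{\left(-318\right) \left(- \frac{1}{257}\right) - \frac{15485}{12979}}{5} = \frac{\frac{318}{257} - \frac{15485}{12979}}{5} = \frac{1}{5} \cdot \frac{147677}{3335603} = \frac{147677}{16678015} \approx 0.0088546$)
$\left(B - 44010\right) \left(h{\left(101,61 \right)} - 37035\right) = \left(\frac{147677}{16678015} - 44010\right) \left(1 - 37035\right) = \left(- \frac{733999292473}{16678015}\right) \left(-37034\right) = \frac{27182929797445082}{16678015}$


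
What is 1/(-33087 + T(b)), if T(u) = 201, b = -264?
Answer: -1/32886 ≈ -3.0408e-5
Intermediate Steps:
1/(-33087 + T(b)) = 1/(-33087 + 201) = 1/(-32886) = -1/32886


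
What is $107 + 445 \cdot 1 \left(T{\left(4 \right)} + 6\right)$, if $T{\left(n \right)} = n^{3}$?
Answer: $31257$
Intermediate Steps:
$107 + 445 \cdot 1 \left(T{\left(4 \right)} + 6\right) = 107 + 445 \cdot 1 \left(4^{3} + 6\right) = 107 + 445 \cdot 1 \left(64 + 6\right) = 107 + 445 \cdot 1 \cdot 70 = 107 + 445 \cdot 70 = 107 + 31150 = 31257$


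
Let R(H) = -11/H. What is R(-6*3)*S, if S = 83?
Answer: 913/18 ≈ 50.722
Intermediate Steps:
R(-6*3)*S = -11/((-6*3))*83 = -11/(-18)*83 = -11*(-1/18)*83 = (11/18)*83 = 913/18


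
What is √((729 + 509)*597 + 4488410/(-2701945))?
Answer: 2*√53956902288018577/540389 ≈ 859.70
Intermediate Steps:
√((729 + 509)*597 + 4488410/(-2701945)) = √(1238*597 + 4488410*(-1/2701945)) = √(739086 - 897682/540389) = √(399393046772/540389) = 2*√53956902288018577/540389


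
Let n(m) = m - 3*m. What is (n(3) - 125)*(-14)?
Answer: 1834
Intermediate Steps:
n(m) = -2*m
(n(3) - 125)*(-14) = (-2*3 - 125)*(-14) = (-6 - 125)*(-14) = -131*(-14) = 1834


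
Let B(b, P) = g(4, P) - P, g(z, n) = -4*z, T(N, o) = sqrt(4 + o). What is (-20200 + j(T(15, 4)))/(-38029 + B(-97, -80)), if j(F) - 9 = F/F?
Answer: 1346/2531 ≈ 0.53181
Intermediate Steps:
j(F) = 10 (j(F) = 9 + F/F = 9 + 1 = 10)
B(b, P) = -16 - P (B(b, P) = -4*4 - P = -16 - P)
(-20200 + j(T(15, 4)))/(-38029 + B(-97, -80)) = (-20200 + 10)/(-38029 + (-16 - 1*(-80))) = -20190/(-38029 + (-16 + 80)) = -20190/(-38029 + 64) = -20190/(-37965) = -20190*(-1/37965) = 1346/2531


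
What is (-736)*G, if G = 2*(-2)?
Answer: 2944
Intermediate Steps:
G = -4
(-736)*G = -736*(-4) = 2944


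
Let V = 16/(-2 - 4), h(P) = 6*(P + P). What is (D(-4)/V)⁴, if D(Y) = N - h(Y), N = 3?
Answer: 547981281/4096 ≈ 1.3378e+5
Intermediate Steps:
h(P) = 12*P (h(P) = 6*(2*P) = 12*P)
D(Y) = 3 - 12*Y
V = -8/3 (V = 16/(-6) = 16*(-⅙) = -8/3 ≈ -2.6667)
(D(-4)/V)⁴ = ((3 - 12*(-4))/(-8/3))⁴ = ((3 + 48)*(-3/8))⁴ = (51*(-3/8))⁴ = (-153/8)⁴ = 547981281/4096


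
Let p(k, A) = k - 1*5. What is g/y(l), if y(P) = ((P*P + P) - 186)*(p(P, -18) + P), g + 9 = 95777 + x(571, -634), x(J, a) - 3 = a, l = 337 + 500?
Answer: 95137/1170336180 ≈ 8.1290e-5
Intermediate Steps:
p(k, A) = -5 + k (p(k, A) = k - 5 = -5 + k)
l = 837
x(J, a) = 3 + a
g = 95137 (g = -9 + (95777 + (3 - 634)) = -9 + (95777 - 631) = -9 + 95146 = 95137)
y(P) = (-5 + 2*P)*(-186 + P + P²) (y(P) = ((P*P + P) - 186)*((-5 + P) + P) = ((P² + P) - 186)*(-5 + 2*P) = ((P + P²) - 186)*(-5 + 2*P) = (-186 + P + P²)*(-5 + 2*P) = (-5 + 2*P)*(-186 + P + P²))
g/y(l) = 95137/(930 - 377*837 - 3*837² + 2*837³) = 95137/(930 - 315549 - 3*700569 + 2*586376253) = 95137/(930 - 315549 - 2101707 + 1172752506) = 95137/1170336180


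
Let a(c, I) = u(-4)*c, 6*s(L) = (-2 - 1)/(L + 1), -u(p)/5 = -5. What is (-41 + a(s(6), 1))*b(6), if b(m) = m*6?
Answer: -10782/7 ≈ -1540.3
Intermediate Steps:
u(p) = 25 (u(p) = -5*(-5) = 25)
s(L) = -1/(2*(1 + L)) (s(L) = ((-2 - 1)/(L + 1))/6 = (-3/(1 + L))/6 = -1/(2*(1 + L)))
a(c, I) = 25*c
b(m) = 6*m
(-41 + a(s(6), 1))*b(6) = (-41 + 25*(-1/(2 + 2*6)))*(6*6) = (-41 + 25*(-1/(2 + 12)))*36 = (-41 + 25*(-1/14))*36 = (-41 - 25/14)*36 = -599/14*36 = -10782/7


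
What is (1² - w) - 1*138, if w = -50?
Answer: -87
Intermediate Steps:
(1² - w) - 1*138 = (1² - 1*(-50)) - 1*138 = (1 + 50) - 138 = 51 - 138 = -87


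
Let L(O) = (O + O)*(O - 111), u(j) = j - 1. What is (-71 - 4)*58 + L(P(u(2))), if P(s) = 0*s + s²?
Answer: -4570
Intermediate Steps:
u(j) = -1 + j
P(s) = s² (P(s) = 0 + s² = s²)
L(O) = 2*O*(-111 + O) (L(O) = (2*O)*(-111 + O) = 2*O*(-111 + O))
(-71 - 4)*58 + L(P(u(2))) = (-71 - 4)*58 + 2*(-1 + 2)²*(-111 + (-1 + 2)²) = -75*58 + 2*1²*(-111 + 1²) = -4350 + 2*1*(-111 + 1) = -4350 + 2*1*(-110) = -4350 - 220 = -4570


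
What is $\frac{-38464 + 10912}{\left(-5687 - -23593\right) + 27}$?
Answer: $- \frac{27552}{17933} \approx -1.5364$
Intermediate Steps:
$\frac{-38464 + 10912}{\left(-5687 - -23593\right) + 27} = - \frac{27552}{\left(-5687 + 23593\right) + 27} = - \frac{27552}{17906 + 27} = - \frac{27552}{17933}$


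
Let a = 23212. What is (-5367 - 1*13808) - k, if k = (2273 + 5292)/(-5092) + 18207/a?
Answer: -20234963397/1055317 ≈ -19174.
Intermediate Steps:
k = -740078/1055317 (k = (2273 + 5292)/(-5092) + 18207/23212 = 7565*(-1/5092) + 18207*(1/23212) = -7565/5092 + 2601/3316 = -740078/1055317 ≈ -0.70129)
(-5367 - 1*13808) - k = (-5367 - 1*13808) - 1*(-740078/1055317) = (-5367 - 13808) + 740078/1055317 = -19175 + 740078/1055317 = -20234963397/1055317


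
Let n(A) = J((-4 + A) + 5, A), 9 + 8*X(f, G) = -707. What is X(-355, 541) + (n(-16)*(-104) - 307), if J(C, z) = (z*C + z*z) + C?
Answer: -100841/2 ≈ -50421.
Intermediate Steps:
J(C, z) = C + z² + C*z (J(C, z) = (C*z + z²) + C = (z² + C*z) + C = C + z² + C*z)
X(f, G) = -179/2 (X(f, G) = -9/8 + (⅛)*(-707) = -9/8 - 707/8 = -179/2)
n(A) = 1 + A + A² + A*(1 + A) (n(A) = ((-4 + A) + 5) + A² + ((-4 + A) + 5)*A = (1 + A) + A² + (1 + A)*A = (1 + A) + A² + A*(1 + A) = 1 + A + A² + A*(1 + A))
X(-355, 541) + (n(-16)*(-104) - 307) = -179/2 + ((1 + 2*(-16) + 2*(-16)²)*(-104) - 307) = -179/2 + ((1 - 32 + 2*256)*(-104) - 307) = -179/2 + ((1 - 32 + 512)*(-104) - 307) = -179/2 + (481*(-104) - 307) = -179/2 + (-50024 - 307) = -179/2 - 50331 = -100841/2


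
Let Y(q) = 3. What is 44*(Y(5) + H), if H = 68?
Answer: 3124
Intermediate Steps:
44*(Y(5) + H) = 44*(3 + 68) = 44*71 = 3124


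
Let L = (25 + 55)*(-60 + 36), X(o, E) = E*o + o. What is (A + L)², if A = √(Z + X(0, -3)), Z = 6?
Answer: (1920 - √6)² ≈ 3.6770e+6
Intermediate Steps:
X(o, E) = o + E*o
A = √6 (A = √(6 + 0*(1 - 3)) = √(6 + 0*(-2)) = √(6 + 0) = √6 ≈ 2.4495)
L = -1920 (L = 80*(-24) = -1920)
(A + L)² = (√6 - 1920)² = (-1920 + √6)²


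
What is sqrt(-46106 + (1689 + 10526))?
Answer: I*sqrt(33891) ≈ 184.09*I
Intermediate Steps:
sqrt(-46106 + (1689 + 10526)) = sqrt(-46106 + 12215) = sqrt(-33891) = I*sqrt(33891)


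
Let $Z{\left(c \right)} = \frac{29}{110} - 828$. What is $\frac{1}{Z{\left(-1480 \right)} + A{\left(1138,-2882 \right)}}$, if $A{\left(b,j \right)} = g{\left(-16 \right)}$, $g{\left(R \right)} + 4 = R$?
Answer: $- \frac{110}{93251} \approx -0.0011796$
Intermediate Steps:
$g{\left(R \right)} = -4 + R$
$A{\left(b,j \right)} = -20$ ($A{\left(b,j \right)} = -4 - 16 = -20$)
$Z{\left(c \right)} = - \frac{91051}{110}$ ($Z{\left(c \right)} = 29 \cdot \frac{1}{110} - 828 = \frac{29}{110} - 828 = - \frac{91051}{110}$)
$\frac{1}{Z{\left(-1480 \right)} + A{\left(1138,-2882 \right)}} = \frac{1}{- \frac{91051}{110} - 20} = \frac{1}{- \frac{93251}{110}} = - \frac{110}{93251}$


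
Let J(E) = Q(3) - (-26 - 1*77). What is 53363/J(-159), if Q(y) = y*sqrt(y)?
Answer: 5496389/10582 - 160089*sqrt(3)/10582 ≈ 493.21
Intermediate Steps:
Q(y) = y**(3/2)
J(E) = 103 + 3*sqrt(3) (J(E) = 3**(3/2) - (-26 - 1*77) = 3*sqrt(3) - (-26 - 77) = 3*sqrt(3) - 1*(-103) = 3*sqrt(3) + 103 = 103 + 3*sqrt(3))
53363/J(-159) = 53363/(103 + 3*sqrt(3))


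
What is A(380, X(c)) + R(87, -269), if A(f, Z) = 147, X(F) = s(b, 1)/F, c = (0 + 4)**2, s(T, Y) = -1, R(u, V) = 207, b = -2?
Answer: 354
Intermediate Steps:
c = 16 (c = 4**2 = 16)
X(F) = -1/F
A(380, X(c)) + R(87, -269) = 147 + 207 = 354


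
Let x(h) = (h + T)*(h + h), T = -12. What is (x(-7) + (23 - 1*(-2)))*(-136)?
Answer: -39576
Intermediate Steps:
x(h) = 2*h*(-12 + h) (x(h) = (h - 12)*(h + h) = (-12 + h)*(2*h) = 2*h*(-12 + h))
(x(-7) + (23 - 1*(-2)))*(-136) = (2*(-7)*(-12 - 7) + (23 - 1*(-2)))*(-136) = (2*(-7)*(-19) + (23 + 2))*(-136) = (266 + 25)*(-136) = 291*(-136) = -39576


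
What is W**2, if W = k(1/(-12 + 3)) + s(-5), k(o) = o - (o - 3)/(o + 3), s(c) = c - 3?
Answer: 677329/13689 ≈ 49.480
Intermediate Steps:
s(c) = -3 + c
k(o) = o - (-3 + o)/(3 + o)
W = -823/117 (W = (3 + (1/(-12 + 3))**2 + 2/(-12 + 3))/(3 + 1/(-12 + 3)) + (-3 - 5) = (3 + (1/(-9))**2 + 2/(-9))/(3 + 1/(-9)) - 8 = (3 + (-1/9)**2 + 2*(-1/9))/(3 - 1/9) - 8 = (3 + 1/81 - 2/9)/(26/9) - 8 = (9/26)*(226/81) - 8 = 113/117 - 8 = -823/117 ≈ -7.0342)
W**2 = (-823/117)**2 = 677329/13689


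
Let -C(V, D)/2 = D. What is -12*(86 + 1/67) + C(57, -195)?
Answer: -43026/67 ≈ -642.18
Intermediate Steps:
C(V, D) = -2*D
-12*(86 + 1/67) + C(57, -195) = -12*(86 + 1/67) - 2*(-195) = -12*(86 + 1/67) + 390 = -12*5763/67 + 390 = -69156/67 + 390 = -43026/67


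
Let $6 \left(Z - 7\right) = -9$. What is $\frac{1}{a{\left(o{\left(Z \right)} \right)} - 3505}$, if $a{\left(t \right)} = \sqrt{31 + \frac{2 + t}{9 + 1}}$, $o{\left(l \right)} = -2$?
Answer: $- \frac{3505}{12284994} - \frac{\sqrt{31}}{12284994} \approx -0.00028576$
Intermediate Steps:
$Z = \frac{11}{2}$ ($Z = 7 + \frac{1}{6} \left(-9\right) = 7 - \frac{3}{2} = \frac{11}{2} \approx 5.5$)
$a{\left(t \right)} = \sqrt{\frac{156}{5} + \frac{t}{10}}$ ($a{\left(t \right)} = \sqrt{31 + \frac{2 + t}{10}} = \sqrt{31 + \left(2 + t\right) \frac{1}{10}} = \sqrt{31 + \left(\frac{1}{5} + \frac{t}{10}\right)} = \sqrt{\frac{156}{5} + \frac{t}{10}}$)
$\frac{1}{a{\left(o{\left(Z \right)} \right)} - 3505} = \frac{1}{\frac{\sqrt{3120 + 10 \left(-2\right)}}{10} - 3505} = \frac{1}{\frac{\sqrt{3120 - 20}}{10} - 3505} = \frac{1}{\frac{\sqrt{3100}}{10} - 3505} = \frac{1}{\frac{10 \sqrt{31}}{10} - 3505} = \frac{1}{\sqrt{31} - 3505} = \frac{1}{-3505 + \sqrt{31}}$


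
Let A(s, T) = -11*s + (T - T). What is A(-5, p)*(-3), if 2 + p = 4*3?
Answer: -165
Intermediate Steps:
p = 10 (p = -2 + 4*3 = -2 + 12 = 10)
A(s, T) = -11*s (A(s, T) = -11*s + 0 = -11*s)
A(-5, p)*(-3) = -11*(-5)*(-3) = 55*(-3) = -165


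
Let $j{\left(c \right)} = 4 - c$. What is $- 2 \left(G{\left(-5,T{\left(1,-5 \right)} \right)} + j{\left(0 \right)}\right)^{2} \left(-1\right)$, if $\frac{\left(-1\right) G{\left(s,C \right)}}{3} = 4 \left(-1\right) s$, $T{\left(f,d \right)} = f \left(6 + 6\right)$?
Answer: $6272$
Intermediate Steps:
$T{\left(f,d \right)} = 12 f$ ($T{\left(f,d \right)} = f 12 = 12 f$)
$G{\left(s,C \right)} = 12 s$ ($G{\left(s,C \right)} = - 3 \cdot 4 \left(-1\right) s = - 3 \left(- 4 s\right) = 12 s$)
$- 2 \left(G{\left(-5,T{\left(1,-5 \right)} \right)} + j{\left(0 \right)}\right)^{2} \left(-1\right) = - 2 \left(12 \left(-5\right) + \left(4 - 0\right)\right)^{2} \left(-1\right) = - 2 \left(-60 + \left(4 + 0\right)\right)^{2} \left(-1\right) = - 2 \left(-60 + 4\right)^{2} \left(-1\right) = - 2 \left(-56\right)^{2} \left(-1\right) = \left(-2\right) 3136 \left(-1\right) = \left(-6272\right) \left(-1\right) = 6272$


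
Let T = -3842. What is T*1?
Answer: -3842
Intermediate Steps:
T*1 = -3842*1 = -3842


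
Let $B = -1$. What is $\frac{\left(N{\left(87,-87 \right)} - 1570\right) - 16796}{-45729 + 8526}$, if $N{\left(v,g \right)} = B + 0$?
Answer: $\frac{18367}{37203} \approx 0.4937$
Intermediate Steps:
$N{\left(v,g \right)} = -1$ ($N{\left(v,g \right)} = -1 + 0 = -1$)
$\frac{\left(N{\left(87,-87 \right)} - 1570\right) - 16796}{-45729 + 8526} = \frac{\left(-1 - 1570\right) - 16796}{-45729 + 8526} = \frac{\left(-1 - 1570\right) - 16796}{-37203} = \left(-1571 - 16796\right) \left(- \frac{1}{37203}\right) = \left(-18367\right) \left(- \frac{1}{37203}\right) = \frac{18367}{37203}$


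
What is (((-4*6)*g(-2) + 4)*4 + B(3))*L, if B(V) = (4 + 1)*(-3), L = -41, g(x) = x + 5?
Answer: 11767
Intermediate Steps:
g(x) = 5 + x
B(V) = -15 (B(V) = 5*(-3) = -15)
(((-4*6)*g(-2) + 4)*4 + B(3))*L = (((-4*6)*(5 - 2) + 4)*4 - 15)*(-41) = ((-24*3 + 4)*4 - 15)*(-41) = ((-72 + 4)*4 - 15)*(-41) = (-68*4 - 15)*(-41) = (-272 - 15)*(-41) = -287*(-41) = 11767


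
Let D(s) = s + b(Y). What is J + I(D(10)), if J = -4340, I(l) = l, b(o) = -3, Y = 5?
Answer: -4333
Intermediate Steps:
D(s) = -3 + s (D(s) = s - 3 = -3 + s)
J + I(D(10)) = -4340 + (-3 + 10) = -4340 + 7 = -4333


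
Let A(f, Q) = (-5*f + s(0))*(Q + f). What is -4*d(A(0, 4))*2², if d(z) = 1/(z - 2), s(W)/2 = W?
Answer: 8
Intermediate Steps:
s(W) = 2*W
A(f, Q) = -5*f*(Q + f) (A(f, Q) = (-5*f + 2*0)*(Q + f) = (-5*f + 0)*(Q + f) = (-5*f)*(Q + f) = -5*f*(Q + f))
d(z) = 1/(-2 + z)
-4*d(A(0, 4))*2² = -4/(-2 + 5*0*(-1*4 - 1*0))*2² = -4/(-2 + 5*0*(-4 + 0))*4 = -4/(-2 + 5*0*(-4))*4 = -4/(-2 + 0)*4 = -4/(-2)*4 = -4*(-½)*4 = 2*4 = 8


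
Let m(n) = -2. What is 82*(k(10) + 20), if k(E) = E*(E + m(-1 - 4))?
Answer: 8200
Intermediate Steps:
k(E) = E*(-2 + E) (k(E) = E*(E - 2) = E*(-2 + E))
82*(k(10) + 20) = 82*(10*(-2 + 10) + 20) = 82*(10*8 + 20) = 82*(80 + 20) = 82*100 = 8200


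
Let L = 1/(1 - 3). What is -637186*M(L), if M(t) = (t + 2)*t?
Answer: 955779/2 ≈ 4.7789e+5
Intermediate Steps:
L = -½ (L = 1/(-2) = -½ ≈ -0.50000)
M(t) = t*(2 + t) (M(t) = (2 + t)*t = t*(2 + t))
-637186*M(L) = -(-318593)*(2 - ½) = -(-318593)*3/2 = -637186*(-¾) = 955779/2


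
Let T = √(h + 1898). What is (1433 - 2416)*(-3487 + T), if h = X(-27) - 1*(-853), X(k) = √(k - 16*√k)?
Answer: 3427721 - 983*√(2751 + √3*√(-9 - 16*I*√3)) ≈ 3.3761e+6 + 70.805*I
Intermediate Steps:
h = 853 + √(-27 - 48*I*√3) (h = √(-27 - 48*I*√3) - 1*(-853) = √(-27 - 48*I*√3) + 853 = 853 + √(-27 - 48*I*√3) ≈ 858.5 - 7.5635*I)
T = √(2751 + √(-27 - 48*I*√3)) (T = √((853 + √(-27 - 48*I*√3)) + 1898) = √(2751 + √(-27 - 48*I*√3)) ≈ 52.502 - 0.07203*I)
(1433 - 2416)*(-3487 + T) = (1433 - 2416)*(-3487 + √(2751 + √3*√(-9 - 16*I*√3))) = -983*(-3487 + √(2751 + √3*√(-9 - 16*I*√3))) = 3427721 - 983*√(2751 + √3*√(-9 - 16*I*√3))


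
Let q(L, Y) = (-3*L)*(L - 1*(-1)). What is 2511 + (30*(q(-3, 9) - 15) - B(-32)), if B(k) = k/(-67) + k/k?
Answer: 101808/67 ≈ 1519.5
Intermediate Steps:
q(L, Y) = -3*L*(1 + L) (q(L, Y) = (-3*L)*(L + 1) = (-3*L)*(1 + L) = -3*L*(1 + L))
B(k) = 1 - k/67 (B(k) = k*(-1/67) + 1 = -k/67 + 1 = 1 - k/67)
2511 + (30*(q(-3, 9) - 15) - B(-32)) = 2511 + (30*(-3*(-3)*(1 - 3) - 15) - (1 - 1/67*(-32))) = 2511 + (30*(-3*(-3)*(-2) - 15) - (1 + 32/67)) = 2511 + (30*(-18 - 15) - 1*99/67) = 2511 + (30*(-33) - 99/67) = 2511 + (-990 - 99/67) = 2511 - 66429/67 = 101808/67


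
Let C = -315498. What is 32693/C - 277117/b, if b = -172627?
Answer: 81786164755/54463473246 ≈ 1.5017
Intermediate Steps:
32693/C - 277117/b = 32693/(-315498) - 277117/(-172627) = 32693*(-1/315498) - 277117*(-1/172627) = -32693/315498 + 277117/172627 = 81786164755/54463473246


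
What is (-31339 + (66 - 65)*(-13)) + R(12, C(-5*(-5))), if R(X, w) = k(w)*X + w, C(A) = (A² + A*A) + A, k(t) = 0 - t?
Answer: -45377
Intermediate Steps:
k(t) = -t
C(A) = A + 2*A² (C(A) = (A² + A²) + A = 2*A² + A = A + 2*A²)
R(X, w) = w - X*w (R(X, w) = (-w)*X + w = -X*w + w = w - X*w)
(-31339 + (66 - 65)*(-13)) + R(12, C(-5*(-5))) = (-31339 + (66 - 65)*(-13)) + ((-5*(-5))*(1 + 2*(-5*(-5))))*(1 - 1*12) = (-31339 + 1*(-13)) + (25*(1 + 2*25))*(1 - 12) = (-31339 - 13) + (25*(1 + 50))*(-11) = -31352 + (25*51)*(-11) = -31352 + 1275*(-11) = -31352 - 14025 = -45377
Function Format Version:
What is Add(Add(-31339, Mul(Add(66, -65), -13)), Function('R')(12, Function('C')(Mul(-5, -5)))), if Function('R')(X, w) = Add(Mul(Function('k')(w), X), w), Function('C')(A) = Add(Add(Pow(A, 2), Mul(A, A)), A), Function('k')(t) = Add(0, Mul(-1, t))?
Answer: -45377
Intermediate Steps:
Function('k')(t) = Mul(-1, t)
Function('C')(A) = Add(A, Mul(2, Pow(A, 2))) (Function('C')(A) = Add(Add(Pow(A, 2), Pow(A, 2)), A) = Add(Mul(2, Pow(A, 2)), A) = Add(A, Mul(2, Pow(A, 2))))
Function('R')(X, w) = Add(w, Mul(-1, X, w)) (Function('R')(X, w) = Add(Mul(Mul(-1, w), X), w) = Add(Mul(-1, X, w), w) = Add(w, Mul(-1, X, w)))
Add(Add(-31339, Mul(Add(66, -65), -13)), Function('R')(12, Function('C')(Mul(-5, -5)))) = Add(Add(-31339, Mul(Add(66, -65), -13)), Mul(Mul(Mul(-5, -5), Add(1, Mul(2, Mul(-5, -5)))), Add(1, Mul(-1, 12)))) = Add(Add(-31339, Mul(1, -13)), Mul(Mul(25, Add(1, Mul(2, 25))), Add(1, -12))) = Add(Add(-31339, -13), Mul(Mul(25, Add(1, 50)), -11)) = Add(-31352, Mul(Mul(25, 51), -11)) = Add(-31352, Mul(1275, -11)) = Add(-31352, -14025) = -45377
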